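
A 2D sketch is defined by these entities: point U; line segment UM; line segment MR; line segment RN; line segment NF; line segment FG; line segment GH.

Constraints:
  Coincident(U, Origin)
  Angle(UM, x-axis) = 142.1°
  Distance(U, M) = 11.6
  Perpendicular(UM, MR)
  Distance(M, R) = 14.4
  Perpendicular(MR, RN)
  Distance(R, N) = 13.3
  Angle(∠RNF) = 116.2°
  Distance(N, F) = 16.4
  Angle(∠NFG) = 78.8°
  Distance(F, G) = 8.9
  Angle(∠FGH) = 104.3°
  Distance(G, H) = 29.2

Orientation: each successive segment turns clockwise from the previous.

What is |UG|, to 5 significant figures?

2.6410

∠RNF = 116.2° gives NF at -101.70° from the x-axis; with |NF| = 16.4, F = (6.8614, -5.7407). ∠NFG = 78.8° gives FG at 157.10° from the x-axis; with |FG| = 8.9, G = (-1.3371, -2.2775). Then |UG| = |G − U| = 2.6410.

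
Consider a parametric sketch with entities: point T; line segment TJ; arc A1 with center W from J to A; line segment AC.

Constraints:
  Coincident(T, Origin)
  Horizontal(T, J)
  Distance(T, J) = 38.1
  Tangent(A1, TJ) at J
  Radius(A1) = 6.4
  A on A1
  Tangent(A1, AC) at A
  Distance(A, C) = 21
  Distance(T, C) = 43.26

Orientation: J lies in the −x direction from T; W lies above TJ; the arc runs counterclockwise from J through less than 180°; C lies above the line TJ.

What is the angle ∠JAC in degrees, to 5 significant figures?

133.04°

Checks: T = (0.00, 0.00) ✓; ∠(WJ, JT) = 90.00° ✓; |WJ| = 6.400 ✓; |WA| = 6.400 ✓; ∠(WA, AC) = 90.00° ✓; |AC| = 21.00 ✓; |TC| = 43.26 ✓.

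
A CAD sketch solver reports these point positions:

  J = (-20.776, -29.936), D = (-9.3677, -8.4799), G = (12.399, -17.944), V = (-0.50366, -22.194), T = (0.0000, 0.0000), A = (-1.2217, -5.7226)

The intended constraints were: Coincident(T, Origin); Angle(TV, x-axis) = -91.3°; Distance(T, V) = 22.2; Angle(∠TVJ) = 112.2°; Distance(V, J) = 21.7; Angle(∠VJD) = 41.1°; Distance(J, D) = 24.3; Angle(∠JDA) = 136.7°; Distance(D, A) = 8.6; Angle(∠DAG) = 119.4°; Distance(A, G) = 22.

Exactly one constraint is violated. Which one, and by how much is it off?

Distance(A, G) = 22 — off by 3.70.

T = (0.00, 0.00) ✓; TV at -91.30° ✓; |TV| = 22.20 ✓; ∠TVJ = 112.2° ✓; |VJ| = 21.70 ✓; ∠VJD = 41.10° ✓; |JD| = 24.30 ✓; ∠JDA = 136.7° ✓; |DA| = 8.600 ✓; ∠DAG = 119.4° ✓; |AG| = 18.30 ✗.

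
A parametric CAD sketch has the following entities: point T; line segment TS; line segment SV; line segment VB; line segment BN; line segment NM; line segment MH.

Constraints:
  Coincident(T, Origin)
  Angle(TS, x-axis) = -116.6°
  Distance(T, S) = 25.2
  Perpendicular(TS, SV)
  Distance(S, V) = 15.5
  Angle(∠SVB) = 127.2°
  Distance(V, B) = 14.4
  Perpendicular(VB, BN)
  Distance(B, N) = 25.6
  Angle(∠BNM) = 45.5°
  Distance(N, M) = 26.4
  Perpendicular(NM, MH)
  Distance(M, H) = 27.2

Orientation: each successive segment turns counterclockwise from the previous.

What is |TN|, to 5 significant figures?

4.1964

T is at the origin; TS runs at -116.6° with length 25.2, so S = (-11.284, -22.533). TS is perpendicular to SV, so SV runs at -26.600°; with |SV| = 15.5, V = (2.5759, -29.473). ∠SVB = 127.2° gives VB at 26.200° from the x-axis; with |VB| = 14.4, B = (15.496, -23.115). The perpendicularity gives BN at right angles to VB, so BN runs at 116.20°; with |BN| = 25.6, N = (4.1938, -0.14545). Then |TN| = |N − T| = 4.1964.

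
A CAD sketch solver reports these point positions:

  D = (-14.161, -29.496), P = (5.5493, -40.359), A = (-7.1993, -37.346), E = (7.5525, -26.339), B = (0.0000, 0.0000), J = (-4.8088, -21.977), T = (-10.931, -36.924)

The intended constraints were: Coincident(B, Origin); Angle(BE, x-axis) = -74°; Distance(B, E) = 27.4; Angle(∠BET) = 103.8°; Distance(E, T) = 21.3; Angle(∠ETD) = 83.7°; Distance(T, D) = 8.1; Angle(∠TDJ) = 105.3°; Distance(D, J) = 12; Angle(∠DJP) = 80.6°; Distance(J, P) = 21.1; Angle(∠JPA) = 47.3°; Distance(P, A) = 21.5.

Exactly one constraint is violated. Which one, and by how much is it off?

Distance(P, A) = 21.5 — off by 8.40.

B = (0.00, 0.00) ✓; BE at -74.00° ✓; |BE| = 27.40 ✓; ∠BET = 103.8° ✓; |ET| = 21.30 ✓; ∠ETD = 83.70° ✓; |TD| = 8.100 ✓; ∠TDJ = 105.3° ✓; |DJ| = 12.00 ✓; ∠DJP = 80.60° ✓; |JP| = 21.10 ✓; ∠JPA = 47.30° ✓; |PA| = 13.10 ✗.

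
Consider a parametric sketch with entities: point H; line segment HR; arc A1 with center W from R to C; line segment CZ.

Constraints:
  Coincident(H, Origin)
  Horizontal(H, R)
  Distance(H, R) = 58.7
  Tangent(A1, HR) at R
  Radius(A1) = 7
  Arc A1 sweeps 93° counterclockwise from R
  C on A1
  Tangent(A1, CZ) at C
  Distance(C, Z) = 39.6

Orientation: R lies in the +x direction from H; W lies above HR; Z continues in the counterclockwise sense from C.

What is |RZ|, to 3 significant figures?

47.2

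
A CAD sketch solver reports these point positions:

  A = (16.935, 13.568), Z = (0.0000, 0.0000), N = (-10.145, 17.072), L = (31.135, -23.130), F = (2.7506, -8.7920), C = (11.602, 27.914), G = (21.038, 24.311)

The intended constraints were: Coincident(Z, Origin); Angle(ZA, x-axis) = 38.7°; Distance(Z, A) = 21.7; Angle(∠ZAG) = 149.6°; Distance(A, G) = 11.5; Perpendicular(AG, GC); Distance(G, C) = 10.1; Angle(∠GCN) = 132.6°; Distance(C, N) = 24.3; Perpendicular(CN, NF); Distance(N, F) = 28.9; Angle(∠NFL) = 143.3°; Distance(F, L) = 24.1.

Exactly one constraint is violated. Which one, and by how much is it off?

Distance(F, L) = 24.1 — off by 7.70.

Z = (0.00, 0.00) ✓; ZA at 38.70° ✓; |ZA| = 21.70 ✓; ∠ZAG = 149.6° ✓; |AG| = 11.50 ✓; ∠(AG, GC) = 90.00° ✓; |GC| = 10.10 ✓; ∠GCN = 132.6° ✓; |CN| = 24.30 ✓; ∠(CN, NF) = 90.00° ✓; |NF| = 28.90 ✓; ∠NFL = 143.3° ✓; |FL| = 31.80 ✗.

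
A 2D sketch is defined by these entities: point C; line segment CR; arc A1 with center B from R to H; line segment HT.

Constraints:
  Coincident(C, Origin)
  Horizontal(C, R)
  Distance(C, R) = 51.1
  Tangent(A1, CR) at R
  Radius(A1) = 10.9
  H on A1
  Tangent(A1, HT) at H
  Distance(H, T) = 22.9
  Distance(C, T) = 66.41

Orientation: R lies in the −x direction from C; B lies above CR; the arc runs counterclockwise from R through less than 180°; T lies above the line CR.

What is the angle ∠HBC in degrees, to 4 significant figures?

48.49°

C is at the origin; C and R share the same y with |CR| = 51.1 and R on the −x side, so R = (-51.10, 0.000). Tangency of A1 to CR means the radius BR is perpendicular to CR, so B = R + (0, 10.9) = (-51.10, 10.90). Since BH ⟂ HT (tangency), |BT| = √(10.9² + 22.9²) = 25.36 regardless of where H sits on A1. So T lies on both circle(C, 66.41) and circle(B, 25.36); the above-CR intersection is T = (-55.94, 35.80). H is the foot of the tangent from T: H = (-42.33, 17.38).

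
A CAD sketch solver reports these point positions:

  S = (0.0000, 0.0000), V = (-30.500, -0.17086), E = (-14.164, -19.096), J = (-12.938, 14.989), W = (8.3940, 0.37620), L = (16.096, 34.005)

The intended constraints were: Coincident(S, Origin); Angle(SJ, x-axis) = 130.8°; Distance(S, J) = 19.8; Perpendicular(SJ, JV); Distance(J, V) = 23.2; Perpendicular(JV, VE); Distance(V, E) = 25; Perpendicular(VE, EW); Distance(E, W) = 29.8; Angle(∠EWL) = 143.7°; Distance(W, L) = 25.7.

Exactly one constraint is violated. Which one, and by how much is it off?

Distance(W, L) = 25.7 — off by 8.80.

S = (0.00, 0.00) ✓; SJ at 130.8° ✓; |SJ| = 19.80 ✓; ∠(SJ, JV) = 90.00° ✓; |JV| = 23.20 ✓; ∠(JV, VE) = 90.00° ✓; |VE| = 25.00 ✓; ∠(VE, EW) = 90.00° ✓; |EW| = 29.80 ✓; ∠EWL = 143.7° ✓; |WL| = 34.50 ✗.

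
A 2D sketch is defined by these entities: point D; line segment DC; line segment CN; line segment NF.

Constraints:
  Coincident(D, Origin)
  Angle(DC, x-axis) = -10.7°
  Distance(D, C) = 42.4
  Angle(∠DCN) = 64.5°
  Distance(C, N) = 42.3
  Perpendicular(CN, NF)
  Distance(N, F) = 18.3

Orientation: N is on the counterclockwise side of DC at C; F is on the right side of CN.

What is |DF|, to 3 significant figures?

61.5

D is at the origin; DC runs at -10.7° with length 42.4, so C = 42.4·(cos -10.7°, sin -10.7°) = (41.7, -7.87). ∠DCN = 64.5°, so CN runs at -10.7° + (180° − 64.5°) = 105° from the x-axis; with |CN| = 42.3, N = C + 42.3·(cos 105°, sin 105°) = (30.9, 33.0). CN is perpendicular to NF; with |NF| = 18.3 on the right of CN, F = N + 18.3·(0.967, 0.255) = (48.6, 37.7). Then |DF| = |F − D| = 61.5.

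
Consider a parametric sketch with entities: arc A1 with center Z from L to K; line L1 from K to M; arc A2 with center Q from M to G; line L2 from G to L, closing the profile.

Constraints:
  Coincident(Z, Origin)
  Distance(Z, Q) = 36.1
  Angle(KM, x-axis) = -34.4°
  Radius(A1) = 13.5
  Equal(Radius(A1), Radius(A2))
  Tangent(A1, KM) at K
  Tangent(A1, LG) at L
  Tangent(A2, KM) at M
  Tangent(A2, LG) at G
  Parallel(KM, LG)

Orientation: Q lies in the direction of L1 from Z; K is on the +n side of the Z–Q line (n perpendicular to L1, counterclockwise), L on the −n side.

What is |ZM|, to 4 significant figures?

38.54

Tangency of A1 to both parallel lines with radius 13.5 puts K and L at Z ± 13.5·n: K = (7.627, 11.14), L = (-7.627, -11.14). Equal radii place M and G the same way about Q: M = Q + 13.5·n = (37.41, -9.256), G = Q − 13.5·n = (22.16, -31.53). Then |ZM| = |M − Z| = 38.54.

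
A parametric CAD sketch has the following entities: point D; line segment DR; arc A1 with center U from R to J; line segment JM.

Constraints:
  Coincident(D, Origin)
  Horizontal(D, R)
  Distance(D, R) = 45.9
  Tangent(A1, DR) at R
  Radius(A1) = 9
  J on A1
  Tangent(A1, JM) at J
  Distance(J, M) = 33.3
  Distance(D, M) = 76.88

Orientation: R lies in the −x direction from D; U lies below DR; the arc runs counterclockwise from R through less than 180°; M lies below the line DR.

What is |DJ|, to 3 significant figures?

54.3

Checks: |UJ| = 9.000 ✓; ∠(UJ, JM) = 90.00° ✓; |JM| = 33.30 ✓; |DM| = 76.88 ✓.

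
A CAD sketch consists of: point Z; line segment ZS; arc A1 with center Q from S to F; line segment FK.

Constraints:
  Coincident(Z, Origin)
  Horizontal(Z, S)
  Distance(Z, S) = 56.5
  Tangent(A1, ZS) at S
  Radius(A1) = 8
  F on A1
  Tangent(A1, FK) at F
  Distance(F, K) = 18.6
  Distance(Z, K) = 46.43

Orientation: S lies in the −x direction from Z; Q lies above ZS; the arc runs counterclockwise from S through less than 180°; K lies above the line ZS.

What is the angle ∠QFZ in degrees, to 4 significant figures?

159.7°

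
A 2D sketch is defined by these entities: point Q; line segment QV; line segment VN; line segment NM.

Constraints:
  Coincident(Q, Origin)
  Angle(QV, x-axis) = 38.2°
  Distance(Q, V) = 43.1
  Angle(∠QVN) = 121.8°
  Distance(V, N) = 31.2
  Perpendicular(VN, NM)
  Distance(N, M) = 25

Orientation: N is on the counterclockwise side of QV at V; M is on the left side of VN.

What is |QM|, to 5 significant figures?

55.152

Q is at the origin; QV runs at 38.2° with length 43.1, so V = 43.1·(cos 38.2°, sin 38.2°) = (33.870, 26.653). ∠QVN = 121.8°, so VN runs at 38.2° + (180° − 121.8°) = 96.400° from the x-axis; with |VN| = 31.2, N = V + 31.2·(cos 96.400°, sin 96.400°) = (30.393, 57.659). VN ⟂ NM; with |NM| = 25.0 on the left of VN, M = N + 25.0·(-0.99377, -0.11147) = (5.5484, 54.872). Then |QM| = |M − Q| = 55.152.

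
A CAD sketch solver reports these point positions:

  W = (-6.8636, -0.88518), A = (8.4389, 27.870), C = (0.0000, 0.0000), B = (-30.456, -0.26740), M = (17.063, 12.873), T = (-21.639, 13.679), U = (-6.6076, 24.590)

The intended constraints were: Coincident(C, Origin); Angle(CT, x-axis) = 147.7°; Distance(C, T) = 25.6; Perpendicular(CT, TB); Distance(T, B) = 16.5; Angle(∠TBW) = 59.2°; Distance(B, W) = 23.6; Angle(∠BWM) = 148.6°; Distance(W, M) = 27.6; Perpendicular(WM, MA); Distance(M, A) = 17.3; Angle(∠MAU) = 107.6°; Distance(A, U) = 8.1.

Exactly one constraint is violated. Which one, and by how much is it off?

Distance(A, U) = 8.1 — off by 7.30.

C = (0.00, 0.00) ✓; CT at 147.7° ✓; |CT| = 25.60 ✓; ∠(CT, TB) = 90.00° ✓; |TB| = 16.50 ✓; ∠TBW = 59.20° ✓; |BW| = 23.60 ✓; ∠BWM = 148.6° ✓; |WM| = 27.60 ✓; ∠(WM, MA) = 90.00° ✓; |MA| = 17.30 ✓; ∠MAU = 107.6° ✓; |AU| = 15.40 ✗.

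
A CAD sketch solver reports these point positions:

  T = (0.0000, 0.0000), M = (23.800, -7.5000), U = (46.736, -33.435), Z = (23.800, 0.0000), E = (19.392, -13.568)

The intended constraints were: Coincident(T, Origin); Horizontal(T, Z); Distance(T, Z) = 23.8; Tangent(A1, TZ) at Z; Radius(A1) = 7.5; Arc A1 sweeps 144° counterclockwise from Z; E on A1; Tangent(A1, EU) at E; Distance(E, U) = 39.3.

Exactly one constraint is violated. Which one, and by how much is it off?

Distance(E, U) = 39.3 — off by 5.50.

T = (0.00, 0.00) ✓; T.y = 0.00, Z.y = 0.00 ✓; |TZ| = 23.80 ✓; ∠(MZ, ZT) = 90.00° ✓; |MZ| = 7.500 ✓; bearing(M→E) − bearing(M→Z) = 144.0° ✓; |ME| = 7.500 ✓; ∠(ME, EU) = 90.00° ✓; |EU| = 33.80 ✗.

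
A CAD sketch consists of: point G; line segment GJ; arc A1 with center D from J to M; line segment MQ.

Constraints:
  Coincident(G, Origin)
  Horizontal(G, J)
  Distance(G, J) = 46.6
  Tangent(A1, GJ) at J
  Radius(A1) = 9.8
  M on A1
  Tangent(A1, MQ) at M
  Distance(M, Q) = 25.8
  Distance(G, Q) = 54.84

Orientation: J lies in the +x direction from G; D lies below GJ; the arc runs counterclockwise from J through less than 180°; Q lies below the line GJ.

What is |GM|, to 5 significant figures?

38.580

G is at the origin; G and J share the same y with |GJ| = 46.6 and J on the +x side, so J = (46.600, 0.0000). The tangent condition forces DJ to be normal to GJ, so D = J + (0, -9.8) = (46.600, -9.8000). Since DM ⟂ MQ (tangency), |DQ| = √(9.8² + 25.8²) = 27.599 regardless of where M sits on A1. So Q lies on both circle(G, 54.84) and circle(D, 27.599); the below-GJ intersection is Q = (40.696, -36.760). M is the foot of the tangent from Q: M = (36.906, -11.239).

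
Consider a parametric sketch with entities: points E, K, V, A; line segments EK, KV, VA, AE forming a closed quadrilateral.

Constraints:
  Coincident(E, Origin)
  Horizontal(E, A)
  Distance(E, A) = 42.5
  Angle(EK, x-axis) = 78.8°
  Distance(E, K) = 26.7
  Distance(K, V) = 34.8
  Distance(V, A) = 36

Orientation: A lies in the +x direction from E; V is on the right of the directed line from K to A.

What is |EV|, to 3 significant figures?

11.4

Checks: |KV| = 34.80 ✓; |VA| = 36.00 ✓.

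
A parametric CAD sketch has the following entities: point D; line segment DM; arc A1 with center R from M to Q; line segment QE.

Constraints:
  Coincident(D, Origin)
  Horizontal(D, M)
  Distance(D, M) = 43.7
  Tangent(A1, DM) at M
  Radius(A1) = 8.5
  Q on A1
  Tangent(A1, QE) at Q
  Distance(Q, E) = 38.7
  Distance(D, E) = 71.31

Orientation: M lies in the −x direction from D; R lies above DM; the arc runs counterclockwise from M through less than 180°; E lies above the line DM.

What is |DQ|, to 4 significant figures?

38.20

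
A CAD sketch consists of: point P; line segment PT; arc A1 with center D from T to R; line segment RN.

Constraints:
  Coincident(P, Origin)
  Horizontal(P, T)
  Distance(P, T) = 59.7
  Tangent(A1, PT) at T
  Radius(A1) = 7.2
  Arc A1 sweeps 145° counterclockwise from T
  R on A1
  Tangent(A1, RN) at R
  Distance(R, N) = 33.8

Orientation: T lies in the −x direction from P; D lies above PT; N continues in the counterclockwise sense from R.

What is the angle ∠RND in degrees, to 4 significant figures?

12.03°

P is at the origin; P and T share the same y with |PT| = 59.7 and T on the −x side, so T = (-59.70, 0.000). The tangent condition forces DT to be normal to PT, so D = T + (0, 7.2) = (-59.70, 7.200). On A1, T sits at bearing -90° from D; a 145° counterclockwise sweep puts R at bearing 55°, so R = D + 7.2·(cos 55°, sin 55°) = (-55.57, 13.10). The tangent condition forces DR to be normal to RN, so RN runs along (−sin 55°, cos 55°); with |RN| = 33.8, N = (-83.26, 32.48). Then cos ∠RND = NR·ND / (|NR||ND|), giving 12.03°.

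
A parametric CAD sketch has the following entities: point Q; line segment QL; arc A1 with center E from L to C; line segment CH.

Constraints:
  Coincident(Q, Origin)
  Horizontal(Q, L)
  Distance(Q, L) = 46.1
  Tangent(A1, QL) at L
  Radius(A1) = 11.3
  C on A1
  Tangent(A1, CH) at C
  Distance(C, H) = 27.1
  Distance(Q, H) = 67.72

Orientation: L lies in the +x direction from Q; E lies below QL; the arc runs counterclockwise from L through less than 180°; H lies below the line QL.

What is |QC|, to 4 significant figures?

41.92

Q is at the origin; Q and L share the same y with |QL| = 46.1 and L on the +x side, so L = (46.10, 0.000). A1 meets QL tangentially, so EL is at right angles to QL, so E = L + (0, -11.3) = (46.10, -11.30). Since EC ⟂ CH (tangency), |EH| = √(11.3² + 27.1²) = 29.36 regardless of where C sits on A1. So H lies on both circle(Q, 67.72) and circle(E, 29.36); the below-QL intersection is H = (55.21, -39.21). C is the foot of the tangent from H: C = (37.54, -18.67).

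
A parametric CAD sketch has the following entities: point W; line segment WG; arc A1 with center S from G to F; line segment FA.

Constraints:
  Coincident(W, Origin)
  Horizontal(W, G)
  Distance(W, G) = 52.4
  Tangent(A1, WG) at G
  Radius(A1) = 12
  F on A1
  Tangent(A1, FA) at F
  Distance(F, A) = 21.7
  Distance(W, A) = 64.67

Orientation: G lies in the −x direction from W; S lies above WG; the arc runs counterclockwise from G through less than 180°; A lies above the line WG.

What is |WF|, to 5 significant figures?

45.831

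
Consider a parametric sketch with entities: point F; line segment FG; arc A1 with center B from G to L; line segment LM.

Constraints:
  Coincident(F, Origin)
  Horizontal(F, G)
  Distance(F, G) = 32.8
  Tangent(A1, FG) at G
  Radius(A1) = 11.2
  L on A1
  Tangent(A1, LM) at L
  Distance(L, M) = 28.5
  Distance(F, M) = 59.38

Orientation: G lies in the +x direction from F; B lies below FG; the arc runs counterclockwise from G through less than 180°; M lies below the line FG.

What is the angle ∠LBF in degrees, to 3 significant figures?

62.3°

Checks: |BL| = 11.20 ✓; ∠(BL, LM) = 90.00° ✓; |LM| = 28.50 ✓; |FM| = 59.38 ✓.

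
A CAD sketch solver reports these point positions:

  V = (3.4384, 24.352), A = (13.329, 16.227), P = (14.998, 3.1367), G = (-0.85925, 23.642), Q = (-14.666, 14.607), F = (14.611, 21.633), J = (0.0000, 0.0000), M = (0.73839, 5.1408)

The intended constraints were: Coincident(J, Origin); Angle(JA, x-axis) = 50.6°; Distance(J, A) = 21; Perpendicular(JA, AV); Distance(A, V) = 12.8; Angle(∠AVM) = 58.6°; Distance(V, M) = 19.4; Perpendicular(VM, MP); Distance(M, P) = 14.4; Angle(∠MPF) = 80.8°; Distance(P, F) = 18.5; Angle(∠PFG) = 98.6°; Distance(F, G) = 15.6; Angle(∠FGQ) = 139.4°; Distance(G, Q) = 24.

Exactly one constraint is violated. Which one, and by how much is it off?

Distance(G, Q) = 24 — off by 7.50.

J = (0.00, 0.00) ✓; JA at 50.60° ✓; |JA| = 21.00 ✓; ∠(JA, AV) = 90.00° ✓; |AV| = 12.80 ✓; ∠AVM = 58.60° ✓; |VM| = 19.40 ✓; ∠(VM, MP) = 90.00° ✓; |MP| = 14.40 ✓; ∠MPF = 80.80° ✓; |PF| = 18.50 ✓; ∠PFG = 98.60° ✓; |FG| = 15.60 ✓; ∠FGQ = 139.4° ✓; |GQ| = 16.50 ✗.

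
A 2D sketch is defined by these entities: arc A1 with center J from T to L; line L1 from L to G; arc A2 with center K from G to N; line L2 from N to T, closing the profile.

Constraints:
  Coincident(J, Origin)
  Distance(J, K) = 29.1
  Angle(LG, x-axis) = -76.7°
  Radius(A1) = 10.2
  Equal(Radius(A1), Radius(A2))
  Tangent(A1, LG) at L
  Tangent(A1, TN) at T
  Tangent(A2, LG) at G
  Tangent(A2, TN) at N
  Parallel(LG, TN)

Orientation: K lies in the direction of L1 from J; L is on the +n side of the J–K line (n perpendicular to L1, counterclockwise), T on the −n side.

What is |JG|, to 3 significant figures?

30.8

The slot axis is L1's direction at -76.7°, so u = (cos -76.7°, sin -76.7°) = (0.230, -0.973) and n = (−sin -76.7°, cos -76.7°) = (0.973, 0.230). J is at the origin and K lies 29.1 along u from J, so K = 29.1·u = (6.69, -28.3). Tangency of A1 to both parallel lines with radius 10.2 puts L and T at J ± 10.2·n: L = (9.93, 2.35), T = (-9.93, -2.35). Equal radii place G and N the same way about K: G = K + 10.2·n = (16.6, -26.0), N = K − 10.2·n = (-3.23, -30.7). Then |JG| = |G − J| = 30.8.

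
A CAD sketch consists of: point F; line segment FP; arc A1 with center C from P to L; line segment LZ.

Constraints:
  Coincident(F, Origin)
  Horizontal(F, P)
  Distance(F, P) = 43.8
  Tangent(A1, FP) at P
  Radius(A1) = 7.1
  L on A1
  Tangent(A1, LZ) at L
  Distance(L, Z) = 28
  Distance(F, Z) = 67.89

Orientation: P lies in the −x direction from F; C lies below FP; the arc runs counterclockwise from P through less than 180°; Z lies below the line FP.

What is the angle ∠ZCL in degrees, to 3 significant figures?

75.8°

Checks: |CL| = 7.100 ✓; ∠(CL, LZ) = 90.00° ✓; |LZ| = 28.00 ✓; |FZ| = 67.89 ✓.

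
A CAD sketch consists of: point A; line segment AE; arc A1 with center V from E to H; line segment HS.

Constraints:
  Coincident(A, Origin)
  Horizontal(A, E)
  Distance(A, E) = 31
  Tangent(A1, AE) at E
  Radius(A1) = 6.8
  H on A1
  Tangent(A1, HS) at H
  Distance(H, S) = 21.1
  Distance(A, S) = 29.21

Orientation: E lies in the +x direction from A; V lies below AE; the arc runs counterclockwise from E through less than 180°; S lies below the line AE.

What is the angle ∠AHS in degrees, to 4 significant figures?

78.01°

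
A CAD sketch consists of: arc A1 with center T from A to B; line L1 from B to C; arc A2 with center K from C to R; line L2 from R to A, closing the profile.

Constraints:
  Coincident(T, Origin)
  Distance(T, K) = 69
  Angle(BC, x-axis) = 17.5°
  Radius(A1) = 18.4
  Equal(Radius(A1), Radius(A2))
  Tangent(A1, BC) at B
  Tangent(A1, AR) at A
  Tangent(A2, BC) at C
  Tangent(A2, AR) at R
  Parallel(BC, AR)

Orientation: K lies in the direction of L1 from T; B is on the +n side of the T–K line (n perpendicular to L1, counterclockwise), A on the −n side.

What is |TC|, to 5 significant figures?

71.411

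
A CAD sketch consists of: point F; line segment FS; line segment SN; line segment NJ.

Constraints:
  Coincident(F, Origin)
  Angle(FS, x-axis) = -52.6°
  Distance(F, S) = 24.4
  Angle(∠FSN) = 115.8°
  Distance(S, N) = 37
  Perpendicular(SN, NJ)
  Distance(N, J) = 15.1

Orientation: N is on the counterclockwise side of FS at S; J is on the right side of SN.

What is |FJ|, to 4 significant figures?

60.35

F is at the origin; FS runs at -52.6° with length 24.4, so S = 24.4·(cos -52.6°, sin -52.6°) = (14.82, -19.38). ∠FSN = 115.8°, so SN runs at -52.6° + (180° − 115.8°) = 11.60° from the x-axis; with |SN| = 37.0, N = S + 37.0·(cos 11.60°, sin 11.60°) = (51.06, -11.94). The perpendicularity gives NJ at right angles to SN; with |NJ| = 15.1 on the right of SN, J = N + 15.1·(0.2011, -0.9796) = (54.10, -26.74). Then |FJ| = |J − F| = 60.35.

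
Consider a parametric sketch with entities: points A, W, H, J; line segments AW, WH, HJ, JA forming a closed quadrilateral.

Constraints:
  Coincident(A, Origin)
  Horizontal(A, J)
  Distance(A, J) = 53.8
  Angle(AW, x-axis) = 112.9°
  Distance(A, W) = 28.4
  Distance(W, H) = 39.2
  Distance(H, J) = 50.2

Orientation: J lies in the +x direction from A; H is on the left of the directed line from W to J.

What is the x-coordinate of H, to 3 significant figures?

25.1

A is at the origin; AJ is horizontal with |AJ| = 53.8 and J in +x, so J = (53.8, 0). AW runs at 112.9° with |AW| = 28.4, so W = (-11.1, 26.2). H is determined by |WH| = 39.2 and |HJ| = 50.2 together: it lies at the intersection of circle(W, 39.2) and circle(J, 50.2). With |WJ| = 69.9, the foot of the radical line on WJ is 27.9 from W and the perpendicular offset is √(39.2² − 27.9²) = 27.5. Taking the left-of-WJ solution: H = (25.1, 41.2).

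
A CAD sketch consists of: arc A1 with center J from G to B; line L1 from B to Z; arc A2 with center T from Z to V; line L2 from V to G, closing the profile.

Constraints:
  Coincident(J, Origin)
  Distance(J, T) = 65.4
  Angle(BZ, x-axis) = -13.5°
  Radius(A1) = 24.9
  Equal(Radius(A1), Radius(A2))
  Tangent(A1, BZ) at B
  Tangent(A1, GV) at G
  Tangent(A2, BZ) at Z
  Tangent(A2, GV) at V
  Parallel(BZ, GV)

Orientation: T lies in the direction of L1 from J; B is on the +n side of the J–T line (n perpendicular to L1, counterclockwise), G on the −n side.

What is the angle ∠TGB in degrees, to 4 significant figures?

69.16°

The slot axis is L1's direction at -13.5°, so u = (cos -13.5°, sin -13.5°) = (0.9724, -0.2334) and n = (−sin -13.5°, cos -13.5°) = (0.2334, 0.9724). J is at the origin and T lies 65.4 along u from J, so T = 65.4·u = (63.59, -15.27). Tangency of A1 to both parallel lines with radius 24.9 puts B and G at J ± 24.9·n: B = (5.813, 24.21), G = (-5.813, -24.21). Then cos ∠TGB = GT·GB / (|GT||GB|), giving 69.16°.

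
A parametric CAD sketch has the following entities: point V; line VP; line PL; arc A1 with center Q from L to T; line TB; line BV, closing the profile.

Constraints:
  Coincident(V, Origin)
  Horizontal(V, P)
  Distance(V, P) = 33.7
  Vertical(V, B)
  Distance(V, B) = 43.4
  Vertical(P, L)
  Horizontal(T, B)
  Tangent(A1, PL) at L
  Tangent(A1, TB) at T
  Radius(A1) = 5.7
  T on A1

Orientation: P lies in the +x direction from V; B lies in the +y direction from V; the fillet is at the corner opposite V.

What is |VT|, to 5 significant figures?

51.648

V is at the origin; VP is horizontal with |VP| = 33.7 and P on the +x side, so P = (33.700, 0.0000). V and B share the same x with |VB| = 43.4 and B on the +y side, so B = (0.0000, 43.400). The virtual corner opposite V is at (33.700, 43.400). The tangent condition forces QL to be normal to PL and A1 meets TB tangentially, so QT is at right angles to TB, with radius 5.7, so the center Q sits 5.7 in from both sides at Q = (28.000, 37.700). That places the tangent points at L = (33.700, 37.700) on PL and T = (28.000, 43.400) on TB. Then |VT| = |T − V| = 51.648.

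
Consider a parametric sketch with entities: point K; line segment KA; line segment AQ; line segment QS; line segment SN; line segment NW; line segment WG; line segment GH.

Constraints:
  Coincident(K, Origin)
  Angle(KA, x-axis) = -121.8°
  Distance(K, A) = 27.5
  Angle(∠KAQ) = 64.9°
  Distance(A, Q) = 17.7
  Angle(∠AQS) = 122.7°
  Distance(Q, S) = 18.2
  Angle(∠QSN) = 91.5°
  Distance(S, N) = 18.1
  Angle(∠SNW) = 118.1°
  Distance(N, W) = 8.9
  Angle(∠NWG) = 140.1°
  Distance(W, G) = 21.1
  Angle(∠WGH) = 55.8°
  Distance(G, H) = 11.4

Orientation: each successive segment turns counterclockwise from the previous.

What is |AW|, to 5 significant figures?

21.859

K is at the origin; KA runs at -121.8° with length 27.5, so A = (-14.491, -23.372). ∠KAQ = 64.9° gives AQ at -6.7000° from the x-axis; with |AQ| = 17.7, Q = (3.0878, -25.437). ∠AQS = 122.7° gives QS at 50.600° from the x-axis; with |QS| = 18.2, S = (14.640, -11.373). ∠QSN = 91.5° gives SN at 139.10° from the x-axis; with |SN| = 18.1, N = (0.95898, 0.47744). ∠SNW = 118.1° gives NW at -159.00° from the x-axis; with |NW| = 8.9, W = (-7.3499, -2.7120). Then |AW| = |W − A| = 21.859.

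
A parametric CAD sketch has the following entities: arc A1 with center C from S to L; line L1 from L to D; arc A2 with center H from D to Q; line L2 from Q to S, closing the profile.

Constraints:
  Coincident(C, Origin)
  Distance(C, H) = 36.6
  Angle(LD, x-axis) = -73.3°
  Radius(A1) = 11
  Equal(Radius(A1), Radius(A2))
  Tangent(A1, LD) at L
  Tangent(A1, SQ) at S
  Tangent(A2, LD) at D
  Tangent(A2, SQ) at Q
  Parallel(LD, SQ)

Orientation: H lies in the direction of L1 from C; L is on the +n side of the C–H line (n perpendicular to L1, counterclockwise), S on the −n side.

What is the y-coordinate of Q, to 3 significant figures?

-38.2

The slot axis is L1's direction at -73.3°, so u = (cos -73.3°, sin -73.3°) = (0.287, -0.958) and n = (−sin -73.3°, cos -73.3°) = (0.958, 0.287). C is at the origin and H lies 36.6 along u from C, so H = 36.6·u = (10.5, -35.1). Tangency of A1 to both parallel lines with radius 11.0 puts L and S at C ± 11.0·n: L = (10.5, 3.16), S = (-10.5, -3.16). Equal radii place D and Q the same way about H: D = H + 11.0·n = (21.1, -31.9), Q = H − 11.0·n = (-0.0187, -38.2). So Q.y = -38.2.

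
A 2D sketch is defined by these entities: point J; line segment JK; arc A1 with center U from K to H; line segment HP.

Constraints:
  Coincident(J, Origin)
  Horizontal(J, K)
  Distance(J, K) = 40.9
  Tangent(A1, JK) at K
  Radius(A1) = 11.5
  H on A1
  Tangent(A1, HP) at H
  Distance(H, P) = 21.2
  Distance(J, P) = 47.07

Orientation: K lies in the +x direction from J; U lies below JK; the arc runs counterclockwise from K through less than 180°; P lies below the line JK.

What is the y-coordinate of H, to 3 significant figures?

-13.1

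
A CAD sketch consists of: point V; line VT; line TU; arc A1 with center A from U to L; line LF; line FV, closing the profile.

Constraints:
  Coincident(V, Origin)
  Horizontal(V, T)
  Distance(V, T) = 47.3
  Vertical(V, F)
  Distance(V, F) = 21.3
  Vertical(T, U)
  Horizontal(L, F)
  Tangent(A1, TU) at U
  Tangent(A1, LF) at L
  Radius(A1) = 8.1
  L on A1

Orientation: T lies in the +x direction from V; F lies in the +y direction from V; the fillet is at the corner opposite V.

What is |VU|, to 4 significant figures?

49.11

V is at the origin; V and T share the same y with |VT| = 47.3 and T on the +x side, so T = (47.30, 0.000). VF is vertical with |VF| = 21.3 and F on the +y side, so F = (0.000, 21.30). The virtual corner opposite V is at (47.30, 21.30). A1 meets TU tangentially, so AU is at right angles to TU and since A1 is tangent to LF there, AL ⟂ LF, with radius 8.1, so the center A sits 8.1 in from both sides at A = (39.20, 13.20). That places the tangent points at U = (47.30, 13.20) on TU and L = (39.20, 21.30) on LF. Then |VU| = |U − V| = 49.11.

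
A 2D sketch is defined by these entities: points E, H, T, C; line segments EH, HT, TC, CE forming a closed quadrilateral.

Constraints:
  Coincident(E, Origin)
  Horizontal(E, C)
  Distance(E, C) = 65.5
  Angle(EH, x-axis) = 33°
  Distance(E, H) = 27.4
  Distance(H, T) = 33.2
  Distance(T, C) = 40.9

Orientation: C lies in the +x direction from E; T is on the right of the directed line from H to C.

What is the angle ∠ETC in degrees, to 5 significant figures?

122.41°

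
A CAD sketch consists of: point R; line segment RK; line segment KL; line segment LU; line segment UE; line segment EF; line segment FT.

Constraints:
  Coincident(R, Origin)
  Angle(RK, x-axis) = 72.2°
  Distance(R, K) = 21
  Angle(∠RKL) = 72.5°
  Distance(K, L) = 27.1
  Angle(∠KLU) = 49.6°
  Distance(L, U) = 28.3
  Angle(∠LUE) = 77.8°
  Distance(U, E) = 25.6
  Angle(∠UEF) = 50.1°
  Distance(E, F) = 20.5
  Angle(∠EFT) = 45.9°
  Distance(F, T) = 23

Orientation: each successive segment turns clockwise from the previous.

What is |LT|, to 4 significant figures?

35.04

∠UEF = 50.1° gives EF at -37.80° from the x-axis; with |EF| = 20.5, F = (16.37, 10.36). ∠EFT = 45.9° gives FT at -171.9° from the x-axis; with |FT| = 23.0, T = (-6.397, 7.122). Then |LT| = |T − L| = 35.04.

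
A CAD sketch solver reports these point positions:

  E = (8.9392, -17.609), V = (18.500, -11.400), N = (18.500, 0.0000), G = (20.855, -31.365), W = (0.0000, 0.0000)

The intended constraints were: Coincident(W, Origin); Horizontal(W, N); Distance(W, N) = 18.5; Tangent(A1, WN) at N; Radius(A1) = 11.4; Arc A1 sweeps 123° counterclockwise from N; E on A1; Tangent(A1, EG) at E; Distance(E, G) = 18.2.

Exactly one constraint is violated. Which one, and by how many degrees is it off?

Tangent(A1, EG) at E — off by 7.90°.

W = (0.00, 0.00) ✓; W.y = 0.00, N.y = 0.00 ✓; |WN| = 18.50 ✓; ∠(VN, NW) = 90.00° ✓; |VN| = 11.40 ✓; bearing(V→E) − bearing(V→N) = 123.0° ✓; |VE| = 11.40 ✓; ∠(VE, EG) = 82.10° ✗; |EG| = 18.20 ✓.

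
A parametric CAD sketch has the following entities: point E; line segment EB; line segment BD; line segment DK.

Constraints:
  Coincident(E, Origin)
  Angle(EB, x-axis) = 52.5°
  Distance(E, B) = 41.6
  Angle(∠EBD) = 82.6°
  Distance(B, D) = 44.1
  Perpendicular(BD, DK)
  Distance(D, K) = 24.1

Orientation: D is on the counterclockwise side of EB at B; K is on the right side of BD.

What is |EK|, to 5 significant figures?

75.974

E is at the origin; EB runs at 52.5° with length 41.6, so B = 41.6·(cos 52.5°, sin 52.5°) = (25.324, 33.003). ∠EBD = 82.6°, so BD runs at 52.5° + (180° − 82.6°) = 149.90° from the x-axis; with |BD| = 44.1, D = B + 44.1·(cos 149.90°, sin 149.90°) = (-12.829, 55.120). BD ⟂ DK; with |DK| = 24.1 on the right of BD, K = D + 24.1·(0.50151, 0.86515) = (-0.74229, 75.970). Then |EK| = |K − E| = 75.974.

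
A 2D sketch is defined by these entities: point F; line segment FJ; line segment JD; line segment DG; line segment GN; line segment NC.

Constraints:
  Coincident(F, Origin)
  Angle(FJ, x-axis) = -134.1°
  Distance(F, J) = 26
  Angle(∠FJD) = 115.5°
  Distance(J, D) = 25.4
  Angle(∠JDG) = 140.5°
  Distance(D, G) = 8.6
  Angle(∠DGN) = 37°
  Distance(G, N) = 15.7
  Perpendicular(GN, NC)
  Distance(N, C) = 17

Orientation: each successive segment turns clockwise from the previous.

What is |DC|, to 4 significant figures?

14.76

F is at the origin; FJ runs at -134.1° with length 26.0, so J = (-18.09, -18.67). ∠FJD = 115.5° gives JD at 161.4° from the x-axis; with |JD| = 25.4, D = (-42.17, -10.57). ∠JDG = 140.5° gives DG at 121.9° from the x-axis; with |DG| = 8.6, G = (-46.71, -3.269). ∠DGN = 37.0° gives GN at -21.10° from the x-axis; with |GN| = 15.7, N = (-32.06, -8.921). The perpendicularity gives NC at right angles to GN, so NC runs at -111.1°; with |NC| = 17.0, C = (-38.18, -24.78). Then |DC| = |C − D| = 14.76.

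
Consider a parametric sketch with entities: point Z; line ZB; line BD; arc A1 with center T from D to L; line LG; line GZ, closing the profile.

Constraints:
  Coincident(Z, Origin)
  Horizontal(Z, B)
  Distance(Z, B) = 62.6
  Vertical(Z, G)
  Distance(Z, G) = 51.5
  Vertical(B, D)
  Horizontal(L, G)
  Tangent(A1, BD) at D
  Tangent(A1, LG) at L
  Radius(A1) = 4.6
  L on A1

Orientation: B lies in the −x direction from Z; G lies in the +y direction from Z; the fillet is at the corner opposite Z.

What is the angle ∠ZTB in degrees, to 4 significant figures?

56.64°

Z is at the origin; ZB is horizontal with |ZB| = 62.6 and B on the −x side, so B = (-62.60, 0.000). Z and G share the same x with |ZG| = 51.5 and G on the +y side, so G = (0.000, 51.50). The virtual corner opposite Z is at (-62.60, 51.50). The tangent condition forces TD to be normal to BD and tangency of A1 to LG means the radius TL is perpendicular to LG, with radius 4.6, so the center T sits 4.6 in from both sides at T = (-58.00, 46.90). Then cos ∠ZTB = TZ·TB / (|TZ||TB|), giving 56.64°.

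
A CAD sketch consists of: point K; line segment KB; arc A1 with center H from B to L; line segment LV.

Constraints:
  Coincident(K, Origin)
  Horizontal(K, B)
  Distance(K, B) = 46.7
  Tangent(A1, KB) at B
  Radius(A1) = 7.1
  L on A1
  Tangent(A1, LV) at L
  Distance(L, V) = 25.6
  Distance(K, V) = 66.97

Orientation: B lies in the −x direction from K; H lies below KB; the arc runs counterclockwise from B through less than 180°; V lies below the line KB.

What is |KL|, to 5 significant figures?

53.862

Checks: |HL| = 7.100 ✓; ∠(HL, LV) = 90.00° ✓; |LV| = 25.60 ✓; |KV| = 66.97 ✓.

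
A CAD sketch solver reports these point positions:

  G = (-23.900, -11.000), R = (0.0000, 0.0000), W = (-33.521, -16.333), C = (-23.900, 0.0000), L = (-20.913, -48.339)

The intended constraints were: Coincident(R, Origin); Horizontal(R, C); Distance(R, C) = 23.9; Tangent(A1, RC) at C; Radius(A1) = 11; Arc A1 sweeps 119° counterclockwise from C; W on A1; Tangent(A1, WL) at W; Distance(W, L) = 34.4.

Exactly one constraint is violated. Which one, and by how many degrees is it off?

Tangent(A1, WL) at W — off by 7.50°.

R = (0.00, 0.00) ✓; R.y = 0.00, C.y = 0.00 ✓; |RC| = 23.90 ✓; ∠(GC, CR) = 90.00° ✓; |GC| = 11.00 ✓; bearing(G→W) − bearing(G→C) = 119.0° ✓; |GW| = 11.00 ✓; ∠(GW, WL) = 97.50° ✗; |WL| = 34.40 ✓.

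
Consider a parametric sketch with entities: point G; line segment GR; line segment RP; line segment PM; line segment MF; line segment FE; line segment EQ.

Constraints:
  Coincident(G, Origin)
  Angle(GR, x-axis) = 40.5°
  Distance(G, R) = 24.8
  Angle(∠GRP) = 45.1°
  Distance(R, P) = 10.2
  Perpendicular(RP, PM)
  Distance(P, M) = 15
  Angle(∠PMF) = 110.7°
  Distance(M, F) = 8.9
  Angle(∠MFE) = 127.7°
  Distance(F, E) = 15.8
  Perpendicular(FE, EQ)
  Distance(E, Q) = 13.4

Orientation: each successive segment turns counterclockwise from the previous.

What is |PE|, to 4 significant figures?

23.91

G is at the origin; GR runs at 40.5° with length 24.8, so R = (18.86, 16.11). ∠GRP = 45.1° gives RP at 175.4° from the x-axis; with |RP| = 10.2, P = (8.691, 16.92). RP is perpendicular to PM, so PM runs at -94.60°; with |PM| = 15.0, M = (7.488, 1.973). ∠PMF = 110.7° gives MF at -25.30° from the x-axis; with |MF| = 8.9, F = (15.53, -1.831). ∠MFE = 127.7° gives FE at 27.00° from the x-axis; with |FE| = 15.8, E = (29.61, 5.342). Then |PE| = |E − P| = 23.91.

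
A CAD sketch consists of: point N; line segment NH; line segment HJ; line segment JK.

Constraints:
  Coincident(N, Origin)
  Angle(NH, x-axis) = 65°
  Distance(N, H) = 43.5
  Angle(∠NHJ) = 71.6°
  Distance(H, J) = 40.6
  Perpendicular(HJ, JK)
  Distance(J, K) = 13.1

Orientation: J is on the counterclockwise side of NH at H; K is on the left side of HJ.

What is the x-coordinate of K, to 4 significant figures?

-23.45

∠NHJ = 71.6°, so HJ runs at 65.0° + (180° − 71.6°) = 173.4° from the x-axis; with |HJ| = 40.6, J = H + 40.6·(cos 173.4°, sin 173.4°) = (-21.95, 44.09). HJ is perpendicular to JK; with |JK| = 13.1 on the left of HJ, K = J + 13.1·(-0.1149, -0.9934) = (-23.45, 31.08). So K.x = -23.45.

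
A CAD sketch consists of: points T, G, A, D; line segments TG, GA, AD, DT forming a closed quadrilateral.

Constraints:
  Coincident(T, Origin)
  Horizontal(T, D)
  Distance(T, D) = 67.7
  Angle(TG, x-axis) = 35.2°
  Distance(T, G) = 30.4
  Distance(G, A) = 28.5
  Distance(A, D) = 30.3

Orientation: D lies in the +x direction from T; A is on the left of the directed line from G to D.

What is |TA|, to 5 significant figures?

58.176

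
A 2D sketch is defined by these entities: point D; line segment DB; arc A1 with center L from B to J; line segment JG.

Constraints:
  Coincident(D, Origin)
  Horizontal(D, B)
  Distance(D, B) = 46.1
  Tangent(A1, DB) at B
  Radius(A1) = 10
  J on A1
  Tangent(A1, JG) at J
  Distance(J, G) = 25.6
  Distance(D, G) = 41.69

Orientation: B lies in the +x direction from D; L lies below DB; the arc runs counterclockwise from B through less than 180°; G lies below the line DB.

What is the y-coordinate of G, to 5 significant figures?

-30.783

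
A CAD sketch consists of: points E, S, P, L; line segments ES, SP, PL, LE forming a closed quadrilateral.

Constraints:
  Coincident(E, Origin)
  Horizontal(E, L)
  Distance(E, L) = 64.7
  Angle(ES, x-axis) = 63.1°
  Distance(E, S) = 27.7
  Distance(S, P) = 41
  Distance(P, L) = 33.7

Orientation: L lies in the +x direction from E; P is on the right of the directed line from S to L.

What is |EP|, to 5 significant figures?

34.591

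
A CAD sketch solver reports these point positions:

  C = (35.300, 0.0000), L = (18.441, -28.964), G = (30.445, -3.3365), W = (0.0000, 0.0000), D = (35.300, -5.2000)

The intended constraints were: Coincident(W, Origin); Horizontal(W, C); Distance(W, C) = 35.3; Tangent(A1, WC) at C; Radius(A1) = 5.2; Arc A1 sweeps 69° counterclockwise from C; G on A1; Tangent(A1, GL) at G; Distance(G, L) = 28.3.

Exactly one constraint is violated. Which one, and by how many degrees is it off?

Tangent(A1, GL) at G — off by 4.10°.

W = (0.00, 0.00) ✓; W.y = 0.00, C.y = 0.00 ✓; |WC| = 35.30 ✓; ∠(DC, CW) = 90.00° ✓; |DC| = 5.200 ✓; bearing(D→G) − bearing(D→C) = 69.00° ✓; |DG| = 5.200 ✓; ∠(DG, GL) = 94.10° ✗; |GL| = 28.30 ✓.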